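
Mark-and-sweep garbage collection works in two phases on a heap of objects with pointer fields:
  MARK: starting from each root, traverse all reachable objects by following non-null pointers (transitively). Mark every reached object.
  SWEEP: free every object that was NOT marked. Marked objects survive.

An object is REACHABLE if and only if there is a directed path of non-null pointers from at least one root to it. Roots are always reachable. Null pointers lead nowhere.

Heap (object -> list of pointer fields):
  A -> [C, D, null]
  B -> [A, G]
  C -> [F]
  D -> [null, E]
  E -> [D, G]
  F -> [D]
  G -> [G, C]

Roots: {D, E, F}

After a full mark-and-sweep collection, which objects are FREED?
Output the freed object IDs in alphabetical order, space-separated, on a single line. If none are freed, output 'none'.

Answer: A B

Derivation:
Roots: D E F
Mark D: refs=null E, marked=D
Mark E: refs=D G, marked=D E
Mark F: refs=D, marked=D E F
Mark G: refs=G C, marked=D E F G
Mark C: refs=F, marked=C D E F G
Unmarked (collected): A B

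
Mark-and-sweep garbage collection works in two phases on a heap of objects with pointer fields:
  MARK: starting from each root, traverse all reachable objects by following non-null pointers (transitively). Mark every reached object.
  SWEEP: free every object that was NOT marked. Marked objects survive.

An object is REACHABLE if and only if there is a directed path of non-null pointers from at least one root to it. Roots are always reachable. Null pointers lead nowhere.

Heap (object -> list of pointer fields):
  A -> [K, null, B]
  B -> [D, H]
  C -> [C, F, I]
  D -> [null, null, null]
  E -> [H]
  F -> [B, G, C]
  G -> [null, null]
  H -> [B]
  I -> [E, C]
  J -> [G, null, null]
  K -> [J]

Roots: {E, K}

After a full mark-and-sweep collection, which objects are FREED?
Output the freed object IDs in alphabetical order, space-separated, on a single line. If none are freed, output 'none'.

Answer: A C F I

Derivation:
Roots: E K
Mark E: refs=H, marked=E
Mark K: refs=J, marked=E K
Mark H: refs=B, marked=E H K
Mark J: refs=G null null, marked=E H J K
Mark B: refs=D H, marked=B E H J K
Mark G: refs=null null, marked=B E G H J K
Mark D: refs=null null null, marked=B D E G H J K
Unmarked (collected): A C F I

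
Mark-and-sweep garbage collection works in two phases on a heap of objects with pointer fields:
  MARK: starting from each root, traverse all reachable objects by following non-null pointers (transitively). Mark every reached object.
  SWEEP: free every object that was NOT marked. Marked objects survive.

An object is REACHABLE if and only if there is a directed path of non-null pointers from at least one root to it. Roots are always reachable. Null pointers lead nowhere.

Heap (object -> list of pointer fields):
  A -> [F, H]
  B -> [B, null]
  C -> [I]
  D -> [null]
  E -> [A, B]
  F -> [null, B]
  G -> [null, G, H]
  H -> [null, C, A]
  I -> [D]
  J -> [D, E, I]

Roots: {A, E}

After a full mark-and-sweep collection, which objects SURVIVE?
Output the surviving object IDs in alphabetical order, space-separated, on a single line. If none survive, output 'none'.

Answer: A B C D E F H I

Derivation:
Roots: A E
Mark A: refs=F H, marked=A
Mark E: refs=A B, marked=A E
Mark F: refs=null B, marked=A E F
Mark H: refs=null C A, marked=A E F H
Mark B: refs=B null, marked=A B E F H
Mark C: refs=I, marked=A B C E F H
Mark I: refs=D, marked=A B C E F H I
Mark D: refs=null, marked=A B C D E F H I
Unmarked (collected): G J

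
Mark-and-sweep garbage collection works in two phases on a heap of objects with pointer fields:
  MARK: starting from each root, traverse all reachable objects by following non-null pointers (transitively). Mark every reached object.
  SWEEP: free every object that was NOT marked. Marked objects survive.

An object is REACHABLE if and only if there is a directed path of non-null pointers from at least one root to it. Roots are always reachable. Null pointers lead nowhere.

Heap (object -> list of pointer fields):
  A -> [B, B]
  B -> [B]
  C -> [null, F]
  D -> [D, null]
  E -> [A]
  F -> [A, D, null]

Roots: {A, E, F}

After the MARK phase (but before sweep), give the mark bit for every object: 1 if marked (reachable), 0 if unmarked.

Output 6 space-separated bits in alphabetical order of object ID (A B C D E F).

Answer: 1 1 0 1 1 1

Derivation:
Roots: A E F
Mark A: refs=B B, marked=A
Mark E: refs=A, marked=A E
Mark F: refs=A D null, marked=A E F
Mark B: refs=B, marked=A B E F
Mark D: refs=D null, marked=A B D E F
Unmarked (collected): C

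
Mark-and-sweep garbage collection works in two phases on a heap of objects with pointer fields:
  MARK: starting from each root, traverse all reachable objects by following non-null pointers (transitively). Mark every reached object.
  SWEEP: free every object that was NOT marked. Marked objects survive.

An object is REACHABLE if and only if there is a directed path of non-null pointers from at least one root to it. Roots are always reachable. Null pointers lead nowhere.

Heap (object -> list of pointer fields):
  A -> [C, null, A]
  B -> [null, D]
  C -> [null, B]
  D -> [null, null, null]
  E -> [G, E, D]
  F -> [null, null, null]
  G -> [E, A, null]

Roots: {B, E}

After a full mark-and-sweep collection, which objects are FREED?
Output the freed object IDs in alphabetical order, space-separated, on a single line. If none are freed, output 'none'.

Answer: F

Derivation:
Roots: B E
Mark B: refs=null D, marked=B
Mark E: refs=G E D, marked=B E
Mark D: refs=null null null, marked=B D E
Mark G: refs=E A null, marked=B D E G
Mark A: refs=C null A, marked=A B D E G
Mark C: refs=null B, marked=A B C D E G
Unmarked (collected): F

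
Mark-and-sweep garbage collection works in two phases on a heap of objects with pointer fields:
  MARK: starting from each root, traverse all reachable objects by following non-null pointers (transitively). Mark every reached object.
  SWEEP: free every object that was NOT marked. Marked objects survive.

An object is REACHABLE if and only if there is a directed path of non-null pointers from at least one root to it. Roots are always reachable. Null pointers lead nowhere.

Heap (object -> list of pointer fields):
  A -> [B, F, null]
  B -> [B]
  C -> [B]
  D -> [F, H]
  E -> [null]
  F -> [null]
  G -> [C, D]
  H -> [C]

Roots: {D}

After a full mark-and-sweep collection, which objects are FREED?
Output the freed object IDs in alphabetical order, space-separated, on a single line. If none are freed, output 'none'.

Roots: D
Mark D: refs=F H, marked=D
Mark F: refs=null, marked=D F
Mark H: refs=C, marked=D F H
Mark C: refs=B, marked=C D F H
Mark B: refs=B, marked=B C D F H
Unmarked (collected): A E G

Answer: A E G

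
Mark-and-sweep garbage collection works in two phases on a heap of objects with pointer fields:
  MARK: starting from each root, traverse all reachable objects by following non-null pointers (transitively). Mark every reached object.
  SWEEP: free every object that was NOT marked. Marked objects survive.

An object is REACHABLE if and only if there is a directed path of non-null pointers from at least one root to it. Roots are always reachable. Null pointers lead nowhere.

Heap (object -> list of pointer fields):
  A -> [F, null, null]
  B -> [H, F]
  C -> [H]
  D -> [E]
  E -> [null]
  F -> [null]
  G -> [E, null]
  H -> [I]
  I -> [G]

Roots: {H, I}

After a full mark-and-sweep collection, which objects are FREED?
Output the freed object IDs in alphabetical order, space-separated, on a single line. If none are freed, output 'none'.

Answer: A B C D F

Derivation:
Roots: H I
Mark H: refs=I, marked=H
Mark I: refs=G, marked=H I
Mark G: refs=E null, marked=G H I
Mark E: refs=null, marked=E G H I
Unmarked (collected): A B C D F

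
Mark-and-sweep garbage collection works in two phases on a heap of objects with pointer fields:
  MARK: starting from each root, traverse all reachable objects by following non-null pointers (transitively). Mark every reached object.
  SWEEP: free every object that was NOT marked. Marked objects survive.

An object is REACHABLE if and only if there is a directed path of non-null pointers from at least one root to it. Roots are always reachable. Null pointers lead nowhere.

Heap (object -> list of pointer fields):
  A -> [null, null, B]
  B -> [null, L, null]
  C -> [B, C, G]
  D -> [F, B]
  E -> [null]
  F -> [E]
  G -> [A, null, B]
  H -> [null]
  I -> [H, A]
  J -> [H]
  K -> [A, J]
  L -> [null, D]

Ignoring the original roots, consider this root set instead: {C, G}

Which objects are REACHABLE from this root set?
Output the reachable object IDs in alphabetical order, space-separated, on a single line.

Roots: C G
Mark C: refs=B C G, marked=C
Mark G: refs=A null B, marked=C G
Mark B: refs=null L null, marked=B C G
Mark A: refs=null null B, marked=A B C G
Mark L: refs=null D, marked=A B C G L
Mark D: refs=F B, marked=A B C D G L
Mark F: refs=E, marked=A B C D F G L
Mark E: refs=null, marked=A B C D E F G L
Unmarked (collected): H I J K

Answer: A B C D E F G L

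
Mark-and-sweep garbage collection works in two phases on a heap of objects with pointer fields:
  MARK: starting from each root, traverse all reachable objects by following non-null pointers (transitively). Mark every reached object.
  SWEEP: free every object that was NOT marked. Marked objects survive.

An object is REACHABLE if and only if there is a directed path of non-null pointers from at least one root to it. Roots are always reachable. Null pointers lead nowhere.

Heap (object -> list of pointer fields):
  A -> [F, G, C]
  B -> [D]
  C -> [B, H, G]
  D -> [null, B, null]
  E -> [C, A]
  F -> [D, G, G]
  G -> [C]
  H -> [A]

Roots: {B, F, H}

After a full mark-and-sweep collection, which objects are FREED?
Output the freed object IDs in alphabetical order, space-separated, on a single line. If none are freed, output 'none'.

Answer: E

Derivation:
Roots: B F H
Mark B: refs=D, marked=B
Mark F: refs=D G G, marked=B F
Mark H: refs=A, marked=B F H
Mark D: refs=null B null, marked=B D F H
Mark G: refs=C, marked=B D F G H
Mark A: refs=F G C, marked=A B D F G H
Mark C: refs=B H G, marked=A B C D F G H
Unmarked (collected): E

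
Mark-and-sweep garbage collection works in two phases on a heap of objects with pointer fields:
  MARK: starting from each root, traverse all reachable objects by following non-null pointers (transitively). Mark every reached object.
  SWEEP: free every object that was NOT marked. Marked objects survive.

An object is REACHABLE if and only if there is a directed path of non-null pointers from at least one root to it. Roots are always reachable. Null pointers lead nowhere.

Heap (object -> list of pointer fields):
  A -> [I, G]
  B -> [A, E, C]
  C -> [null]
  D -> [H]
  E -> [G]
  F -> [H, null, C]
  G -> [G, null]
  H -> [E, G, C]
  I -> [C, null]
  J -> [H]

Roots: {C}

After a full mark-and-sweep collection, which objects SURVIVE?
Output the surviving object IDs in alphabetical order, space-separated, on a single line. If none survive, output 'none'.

Answer: C

Derivation:
Roots: C
Mark C: refs=null, marked=C
Unmarked (collected): A B D E F G H I J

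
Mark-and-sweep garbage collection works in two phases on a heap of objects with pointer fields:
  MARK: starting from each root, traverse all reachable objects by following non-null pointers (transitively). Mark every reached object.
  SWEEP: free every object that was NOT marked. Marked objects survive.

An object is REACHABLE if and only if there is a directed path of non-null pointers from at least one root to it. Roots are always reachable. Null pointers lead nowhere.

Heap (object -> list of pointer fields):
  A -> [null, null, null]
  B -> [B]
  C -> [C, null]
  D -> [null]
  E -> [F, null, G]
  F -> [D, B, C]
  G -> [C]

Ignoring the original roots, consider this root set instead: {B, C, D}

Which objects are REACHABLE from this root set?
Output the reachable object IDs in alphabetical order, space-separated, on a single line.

Roots: B C D
Mark B: refs=B, marked=B
Mark C: refs=C null, marked=B C
Mark D: refs=null, marked=B C D
Unmarked (collected): A E F G

Answer: B C D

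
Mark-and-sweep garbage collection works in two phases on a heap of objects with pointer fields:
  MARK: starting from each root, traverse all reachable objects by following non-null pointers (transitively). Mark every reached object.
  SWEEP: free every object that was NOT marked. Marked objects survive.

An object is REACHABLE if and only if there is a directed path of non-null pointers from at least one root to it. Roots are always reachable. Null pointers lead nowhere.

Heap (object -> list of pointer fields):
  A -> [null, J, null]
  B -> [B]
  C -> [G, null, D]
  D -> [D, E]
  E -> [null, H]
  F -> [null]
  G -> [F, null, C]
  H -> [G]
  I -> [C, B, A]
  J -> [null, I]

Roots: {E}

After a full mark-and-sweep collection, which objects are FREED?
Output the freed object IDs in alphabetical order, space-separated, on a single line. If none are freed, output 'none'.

Roots: E
Mark E: refs=null H, marked=E
Mark H: refs=G, marked=E H
Mark G: refs=F null C, marked=E G H
Mark F: refs=null, marked=E F G H
Mark C: refs=G null D, marked=C E F G H
Mark D: refs=D E, marked=C D E F G H
Unmarked (collected): A B I J

Answer: A B I J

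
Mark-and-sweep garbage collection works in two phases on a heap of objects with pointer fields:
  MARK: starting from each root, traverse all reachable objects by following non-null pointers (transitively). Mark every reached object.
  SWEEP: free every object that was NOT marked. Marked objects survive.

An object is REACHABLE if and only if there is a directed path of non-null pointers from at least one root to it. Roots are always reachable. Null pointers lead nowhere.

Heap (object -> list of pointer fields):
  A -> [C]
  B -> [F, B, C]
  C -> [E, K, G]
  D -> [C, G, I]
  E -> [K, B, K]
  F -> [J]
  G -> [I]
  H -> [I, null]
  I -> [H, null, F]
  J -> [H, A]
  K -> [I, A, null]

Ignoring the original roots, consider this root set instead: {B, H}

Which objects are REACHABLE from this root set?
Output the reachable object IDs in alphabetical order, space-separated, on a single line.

Answer: A B C E F G H I J K

Derivation:
Roots: B H
Mark B: refs=F B C, marked=B
Mark H: refs=I null, marked=B H
Mark F: refs=J, marked=B F H
Mark C: refs=E K G, marked=B C F H
Mark I: refs=H null F, marked=B C F H I
Mark J: refs=H A, marked=B C F H I J
Mark E: refs=K B K, marked=B C E F H I J
Mark K: refs=I A null, marked=B C E F H I J K
Mark G: refs=I, marked=B C E F G H I J K
Mark A: refs=C, marked=A B C E F G H I J K
Unmarked (collected): D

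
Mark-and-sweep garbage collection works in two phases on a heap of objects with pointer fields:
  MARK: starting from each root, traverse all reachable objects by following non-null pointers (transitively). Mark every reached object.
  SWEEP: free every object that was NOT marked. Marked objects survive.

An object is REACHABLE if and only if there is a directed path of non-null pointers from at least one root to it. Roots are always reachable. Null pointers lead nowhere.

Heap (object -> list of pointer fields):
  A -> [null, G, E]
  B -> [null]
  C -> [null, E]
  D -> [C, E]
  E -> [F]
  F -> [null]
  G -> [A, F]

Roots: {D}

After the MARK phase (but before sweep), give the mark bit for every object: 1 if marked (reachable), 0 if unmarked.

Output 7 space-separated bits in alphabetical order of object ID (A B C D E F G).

Roots: D
Mark D: refs=C E, marked=D
Mark C: refs=null E, marked=C D
Mark E: refs=F, marked=C D E
Mark F: refs=null, marked=C D E F
Unmarked (collected): A B G

Answer: 0 0 1 1 1 1 0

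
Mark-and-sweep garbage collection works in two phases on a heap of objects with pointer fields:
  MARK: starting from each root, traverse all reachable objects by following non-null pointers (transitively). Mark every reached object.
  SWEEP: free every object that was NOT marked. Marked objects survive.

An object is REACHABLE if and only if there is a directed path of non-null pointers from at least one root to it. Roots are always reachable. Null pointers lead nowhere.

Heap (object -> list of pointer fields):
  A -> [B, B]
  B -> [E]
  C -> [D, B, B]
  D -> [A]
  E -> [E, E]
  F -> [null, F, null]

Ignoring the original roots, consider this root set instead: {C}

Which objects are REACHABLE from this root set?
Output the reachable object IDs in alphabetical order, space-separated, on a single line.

Answer: A B C D E

Derivation:
Roots: C
Mark C: refs=D B B, marked=C
Mark D: refs=A, marked=C D
Mark B: refs=E, marked=B C D
Mark A: refs=B B, marked=A B C D
Mark E: refs=E E, marked=A B C D E
Unmarked (collected): F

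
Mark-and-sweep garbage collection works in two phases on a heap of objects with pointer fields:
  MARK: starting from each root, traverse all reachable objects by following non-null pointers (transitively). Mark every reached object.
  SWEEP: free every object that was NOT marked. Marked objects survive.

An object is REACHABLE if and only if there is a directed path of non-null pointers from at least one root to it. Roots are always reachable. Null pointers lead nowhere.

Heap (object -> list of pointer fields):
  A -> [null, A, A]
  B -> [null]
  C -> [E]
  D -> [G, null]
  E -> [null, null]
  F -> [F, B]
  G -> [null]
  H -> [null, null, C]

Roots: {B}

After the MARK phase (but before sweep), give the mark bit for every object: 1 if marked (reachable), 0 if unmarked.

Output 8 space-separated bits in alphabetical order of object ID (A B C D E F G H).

Answer: 0 1 0 0 0 0 0 0

Derivation:
Roots: B
Mark B: refs=null, marked=B
Unmarked (collected): A C D E F G H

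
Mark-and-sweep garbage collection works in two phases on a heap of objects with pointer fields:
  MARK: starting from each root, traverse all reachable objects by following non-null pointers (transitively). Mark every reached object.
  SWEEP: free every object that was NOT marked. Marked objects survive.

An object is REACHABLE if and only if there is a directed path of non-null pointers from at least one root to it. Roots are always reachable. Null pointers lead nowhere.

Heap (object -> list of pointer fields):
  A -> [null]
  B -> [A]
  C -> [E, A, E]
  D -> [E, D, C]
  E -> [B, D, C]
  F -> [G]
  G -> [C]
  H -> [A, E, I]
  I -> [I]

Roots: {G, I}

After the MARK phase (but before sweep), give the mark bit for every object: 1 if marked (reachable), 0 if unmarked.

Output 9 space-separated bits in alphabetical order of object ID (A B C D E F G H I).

Roots: G I
Mark G: refs=C, marked=G
Mark I: refs=I, marked=G I
Mark C: refs=E A E, marked=C G I
Mark E: refs=B D C, marked=C E G I
Mark A: refs=null, marked=A C E G I
Mark B: refs=A, marked=A B C E G I
Mark D: refs=E D C, marked=A B C D E G I
Unmarked (collected): F H

Answer: 1 1 1 1 1 0 1 0 1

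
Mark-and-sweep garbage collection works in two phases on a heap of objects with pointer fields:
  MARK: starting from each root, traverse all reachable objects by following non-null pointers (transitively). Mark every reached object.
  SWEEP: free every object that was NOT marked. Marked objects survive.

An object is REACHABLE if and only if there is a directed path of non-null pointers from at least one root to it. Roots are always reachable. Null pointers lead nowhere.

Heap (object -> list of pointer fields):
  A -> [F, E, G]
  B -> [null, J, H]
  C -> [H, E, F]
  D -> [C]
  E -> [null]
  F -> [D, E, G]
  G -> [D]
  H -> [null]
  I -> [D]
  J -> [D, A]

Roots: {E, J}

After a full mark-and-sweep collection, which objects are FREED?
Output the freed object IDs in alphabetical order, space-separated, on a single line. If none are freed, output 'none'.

Answer: B I

Derivation:
Roots: E J
Mark E: refs=null, marked=E
Mark J: refs=D A, marked=E J
Mark D: refs=C, marked=D E J
Mark A: refs=F E G, marked=A D E J
Mark C: refs=H E F, marked=A C D E J
Mark F: refs=D E G, marked=A C D E F J
Mark G: refs=D, marked=A C D E F G J
Mark H: refs=null, marked=A C D E F G H J
Unmarked (collected): B I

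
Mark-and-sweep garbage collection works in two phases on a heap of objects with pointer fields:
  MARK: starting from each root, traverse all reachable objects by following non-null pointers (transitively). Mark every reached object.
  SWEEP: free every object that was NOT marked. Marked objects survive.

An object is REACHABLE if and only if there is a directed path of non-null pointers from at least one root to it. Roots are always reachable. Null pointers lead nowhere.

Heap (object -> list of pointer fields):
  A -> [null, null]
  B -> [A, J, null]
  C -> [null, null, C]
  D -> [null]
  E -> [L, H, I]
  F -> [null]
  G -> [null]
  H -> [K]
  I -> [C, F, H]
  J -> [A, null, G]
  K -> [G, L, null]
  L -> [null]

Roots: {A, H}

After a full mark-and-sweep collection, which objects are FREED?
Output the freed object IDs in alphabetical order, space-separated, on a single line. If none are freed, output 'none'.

Answer: B C D E F I J

Derivation:
Roots: A H
Mark A: refs=null null, marked=A
Mark H: refs=K, marked=A H
Mark K: refs=G L null, marked=A H K
Mark G: refs=null, marked=A G H K
Mark L: refs=null, marked=A G H K L
Unmarked (collected): B C D E F I J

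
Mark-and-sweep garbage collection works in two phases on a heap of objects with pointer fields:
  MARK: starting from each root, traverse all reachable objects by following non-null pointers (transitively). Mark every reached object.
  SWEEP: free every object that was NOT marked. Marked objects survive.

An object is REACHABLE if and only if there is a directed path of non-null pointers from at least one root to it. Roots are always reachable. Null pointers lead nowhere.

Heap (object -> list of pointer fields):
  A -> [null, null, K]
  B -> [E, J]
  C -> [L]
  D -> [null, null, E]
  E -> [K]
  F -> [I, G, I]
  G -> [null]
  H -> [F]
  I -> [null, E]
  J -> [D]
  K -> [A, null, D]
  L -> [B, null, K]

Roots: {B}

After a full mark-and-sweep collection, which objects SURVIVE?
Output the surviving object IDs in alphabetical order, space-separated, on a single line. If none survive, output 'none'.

Roots: B
Mark B: refs=E J, marked=B
Mark E: refs=K, marked=B E
Mark J: refs=D, marked=B E J
Mark K: refs=A null D, marked=B E J K
Mark D: refs=null null E, marked=B D E J K
Mark A: refs=null null K, marked=A B D E J K
Unmarked (collected): C F G H I L

Answer: A B D E J K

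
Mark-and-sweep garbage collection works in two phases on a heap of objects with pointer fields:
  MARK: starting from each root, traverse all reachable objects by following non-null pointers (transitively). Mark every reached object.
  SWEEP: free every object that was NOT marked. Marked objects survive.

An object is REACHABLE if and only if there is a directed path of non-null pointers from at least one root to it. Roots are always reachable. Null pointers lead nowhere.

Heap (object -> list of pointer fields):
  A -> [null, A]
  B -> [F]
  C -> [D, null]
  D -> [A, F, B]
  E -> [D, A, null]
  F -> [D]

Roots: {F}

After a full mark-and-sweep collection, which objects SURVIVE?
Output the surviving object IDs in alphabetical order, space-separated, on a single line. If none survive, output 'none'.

Roots: F
Mark F: refs=D, marked=F
Mark D: refs=A F B, marked=D F
Mark A: refs=null A, marked=A D F
Mark B: refs=F, marked=A B D F
Unmarked (collected): C E

Answer: A B D F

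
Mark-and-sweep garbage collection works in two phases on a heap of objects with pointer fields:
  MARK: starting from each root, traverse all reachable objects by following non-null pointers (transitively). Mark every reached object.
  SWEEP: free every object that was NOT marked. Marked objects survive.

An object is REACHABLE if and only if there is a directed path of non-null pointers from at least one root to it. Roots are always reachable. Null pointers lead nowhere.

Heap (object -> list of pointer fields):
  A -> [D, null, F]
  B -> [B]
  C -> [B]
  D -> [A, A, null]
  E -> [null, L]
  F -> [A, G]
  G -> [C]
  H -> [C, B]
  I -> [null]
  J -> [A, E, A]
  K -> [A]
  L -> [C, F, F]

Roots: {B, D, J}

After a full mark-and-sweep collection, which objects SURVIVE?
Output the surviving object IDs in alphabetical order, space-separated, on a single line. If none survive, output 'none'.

Roots: B D J
Mark B: refs=B, marked=B
Mark D: refs=A A null, marked=B D
Mark J: refs=A E A, marked=B D J
Mark A: refs=D null F, marked=A B D J
Mark E: refs=null L, marked=A B D E J
Mark F: refs=A G, marked=A B D E F J
Mark L: refs=C F F, marked=A B D E F J L
Mark G: refs=C, marked=A B D E F G J L
Mark C: refs=B, marked=A B C D E F G J L
Unmarked (collected): H I K

Answer: A B C D E F G J L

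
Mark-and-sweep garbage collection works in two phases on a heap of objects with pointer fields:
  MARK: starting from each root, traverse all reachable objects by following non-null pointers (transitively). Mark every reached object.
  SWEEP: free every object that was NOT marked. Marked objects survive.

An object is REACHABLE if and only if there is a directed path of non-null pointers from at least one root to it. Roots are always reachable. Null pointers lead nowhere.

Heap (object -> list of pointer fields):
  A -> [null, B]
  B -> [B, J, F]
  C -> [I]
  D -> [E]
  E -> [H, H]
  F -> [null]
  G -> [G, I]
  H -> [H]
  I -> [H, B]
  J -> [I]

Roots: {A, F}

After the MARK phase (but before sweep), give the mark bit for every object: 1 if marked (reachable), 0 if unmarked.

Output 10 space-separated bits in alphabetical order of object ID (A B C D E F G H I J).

Answer: 1 1 0 0 0 1 0 1 1 1

Derivation:
Roots: A F
Mark A: refs=null B, marked=A
Mark F: refs=null, marked=A F
Mark B: refs=B J F, marked=A B F
Mark J: refs=I, marked=A B F J
Mark I: refs=H B, marked=A B F I J
Mark H: refs=H, marked=A B F H I J
Unmarked (collected): C D E G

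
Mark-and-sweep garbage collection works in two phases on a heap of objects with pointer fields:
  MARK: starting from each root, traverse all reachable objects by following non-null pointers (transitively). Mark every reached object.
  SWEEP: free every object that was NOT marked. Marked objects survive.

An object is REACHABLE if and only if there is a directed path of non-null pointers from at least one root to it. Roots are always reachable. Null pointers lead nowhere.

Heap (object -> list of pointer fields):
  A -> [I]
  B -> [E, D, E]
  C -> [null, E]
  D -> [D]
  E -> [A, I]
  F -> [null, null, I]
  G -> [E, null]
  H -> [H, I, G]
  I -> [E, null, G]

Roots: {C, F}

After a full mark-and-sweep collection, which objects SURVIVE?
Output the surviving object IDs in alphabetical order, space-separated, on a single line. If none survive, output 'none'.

Roots: C F
Mark C: refs=null E, marked=C
Mark F: refs=null null I, marked=C F
Mark E: refs=A I, marked=C E F
Mark I: refs=E null G, marked=C E F I
Mark A: refs=I, marked=A C E F I
Mark G: refs=E null, marked=A C E F G I
Unmarked (collected): B D H

Answer: A C E F G I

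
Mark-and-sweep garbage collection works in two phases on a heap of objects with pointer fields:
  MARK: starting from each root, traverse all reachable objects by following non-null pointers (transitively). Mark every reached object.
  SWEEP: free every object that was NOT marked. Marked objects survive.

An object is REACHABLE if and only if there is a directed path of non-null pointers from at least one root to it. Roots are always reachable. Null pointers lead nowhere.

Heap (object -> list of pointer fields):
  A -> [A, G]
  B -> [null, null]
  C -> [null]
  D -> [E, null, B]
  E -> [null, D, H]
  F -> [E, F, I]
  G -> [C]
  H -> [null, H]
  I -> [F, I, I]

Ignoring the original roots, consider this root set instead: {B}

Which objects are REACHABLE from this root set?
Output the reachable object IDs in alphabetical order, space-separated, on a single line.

Answer: B

Derivation:
Roots: B
Mark B: refs=null null, marked=B
Unmarked (collected): A C D E F G H I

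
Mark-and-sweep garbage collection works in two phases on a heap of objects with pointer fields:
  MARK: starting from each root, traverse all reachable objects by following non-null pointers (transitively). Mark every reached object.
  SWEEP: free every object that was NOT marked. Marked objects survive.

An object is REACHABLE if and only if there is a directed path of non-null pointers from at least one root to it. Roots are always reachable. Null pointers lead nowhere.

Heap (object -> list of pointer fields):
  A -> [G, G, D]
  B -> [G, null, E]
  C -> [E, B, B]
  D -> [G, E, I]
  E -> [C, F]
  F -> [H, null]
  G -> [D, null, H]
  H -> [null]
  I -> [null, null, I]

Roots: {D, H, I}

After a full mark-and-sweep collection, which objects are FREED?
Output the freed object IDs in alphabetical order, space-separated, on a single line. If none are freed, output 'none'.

Roots: D H I
Mark D: refs=G E I, marked=D
Mark H: refs=null, marked=D H
Mark I: refs=null null I, marked=D H I
Mark G: refs=D null H, marked=D G H I
Mark E: refs=C F, marked=D E G H I
Mark C: refs=E B B, marked=C D E G H I
Mark F: refs=H null, marked=C D E F G H I
Mark B: refs=G null E, marked=B C D E F G H I
Unmarked (collected): A

Answer: A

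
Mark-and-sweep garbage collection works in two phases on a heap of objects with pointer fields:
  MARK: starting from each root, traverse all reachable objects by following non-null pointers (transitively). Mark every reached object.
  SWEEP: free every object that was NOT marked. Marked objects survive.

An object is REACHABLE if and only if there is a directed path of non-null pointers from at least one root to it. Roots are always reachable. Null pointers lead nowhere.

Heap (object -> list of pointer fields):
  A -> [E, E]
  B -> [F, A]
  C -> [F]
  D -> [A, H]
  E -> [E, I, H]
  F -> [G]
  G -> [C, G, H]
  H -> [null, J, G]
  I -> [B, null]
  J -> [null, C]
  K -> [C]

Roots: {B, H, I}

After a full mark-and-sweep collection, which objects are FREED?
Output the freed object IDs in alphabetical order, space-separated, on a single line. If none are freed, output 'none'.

Answer: D K

Derivation:
Roots: B H I
Mark B: refs=F A, marked=B
Mark H: refs=null J G, marked=B H
Mark I: refs=B null, marked=B H I
Mark F: refs=G, marked=B F H I
Mark A: refs=E E, marked=A B F H I
Mark J: refs=null C, marked=A B F H I J
Mark G: refs=C G H, marked=A B F G H I J
Mark E: refs=E I H, marked=A B E F G H I J
Mark C: refs=F, marked=A B C E F G H I J
Unmarked (collected): D K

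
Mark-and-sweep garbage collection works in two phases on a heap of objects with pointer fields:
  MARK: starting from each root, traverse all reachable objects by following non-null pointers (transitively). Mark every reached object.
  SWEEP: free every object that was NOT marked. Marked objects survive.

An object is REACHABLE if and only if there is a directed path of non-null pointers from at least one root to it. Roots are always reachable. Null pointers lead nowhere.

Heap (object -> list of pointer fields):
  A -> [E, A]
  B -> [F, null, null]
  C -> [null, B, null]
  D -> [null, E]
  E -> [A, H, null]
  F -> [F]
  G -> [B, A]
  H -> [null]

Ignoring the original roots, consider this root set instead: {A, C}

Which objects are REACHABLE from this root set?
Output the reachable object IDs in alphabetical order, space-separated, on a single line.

Answer: A B C E F H

Derivation:
Roots: A C
Mark A: refs=E A, marked=A
Mark C: refs=null B null, marked=A C
Mark E: refs=A H null, marked=A C E
Mark B: refs=F null null, marked=A B C E
Mark H: refs=null, marked=A B C E H
Mark F: refs=F, marked=A B C E F H
Unmarked (collected): D G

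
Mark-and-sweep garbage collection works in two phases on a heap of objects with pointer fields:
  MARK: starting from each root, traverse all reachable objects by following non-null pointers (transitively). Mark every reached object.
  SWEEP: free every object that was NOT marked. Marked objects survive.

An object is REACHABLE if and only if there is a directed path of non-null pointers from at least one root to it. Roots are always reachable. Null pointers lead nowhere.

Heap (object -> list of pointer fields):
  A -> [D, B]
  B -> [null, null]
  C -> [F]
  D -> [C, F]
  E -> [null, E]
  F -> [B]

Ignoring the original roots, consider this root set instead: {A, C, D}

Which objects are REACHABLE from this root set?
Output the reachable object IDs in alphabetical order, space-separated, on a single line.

Roots: A C D
Mark A: refs=D B, marked=A
Mark C: refs=F, marked=A C
Mark D: refs=C F, marked=A C D
Mark B: refs=null null, marked=A B C D
Mark F: refs=B, marked=A B C D F
Unmarked (collected): E

Answer: A B C D F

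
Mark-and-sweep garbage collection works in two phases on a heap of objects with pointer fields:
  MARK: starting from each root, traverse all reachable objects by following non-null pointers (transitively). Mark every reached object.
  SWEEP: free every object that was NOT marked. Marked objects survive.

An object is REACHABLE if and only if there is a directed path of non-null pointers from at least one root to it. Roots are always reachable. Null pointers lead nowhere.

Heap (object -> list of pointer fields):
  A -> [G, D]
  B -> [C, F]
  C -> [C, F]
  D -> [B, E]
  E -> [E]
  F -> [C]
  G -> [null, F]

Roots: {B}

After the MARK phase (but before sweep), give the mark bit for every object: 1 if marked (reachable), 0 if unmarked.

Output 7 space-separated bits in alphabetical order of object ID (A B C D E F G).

Answer: 0 1 1 0 0 1 0

Derivation:
Roots: B
Mark B: refs=C F, marked=B
Mark C: refs=C F, marked=B C
Mark F: refs=C, marked=B C F
Unmarked (collected): A D E G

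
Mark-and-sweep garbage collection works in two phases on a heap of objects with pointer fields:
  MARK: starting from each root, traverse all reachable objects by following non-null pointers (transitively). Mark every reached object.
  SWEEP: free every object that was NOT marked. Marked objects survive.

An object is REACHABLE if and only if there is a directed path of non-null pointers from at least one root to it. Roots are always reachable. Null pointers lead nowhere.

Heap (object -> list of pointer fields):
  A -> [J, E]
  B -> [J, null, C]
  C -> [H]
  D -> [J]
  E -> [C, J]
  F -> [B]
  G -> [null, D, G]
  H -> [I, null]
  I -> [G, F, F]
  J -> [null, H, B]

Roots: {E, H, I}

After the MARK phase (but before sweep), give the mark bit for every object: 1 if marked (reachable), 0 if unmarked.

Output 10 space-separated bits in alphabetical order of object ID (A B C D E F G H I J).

Roots: E H I
Mark E: refs=C J, marked=E
Mark H: refs=I null, marked=E H
Mark I: refs=G F F, marked=E H I
Mark C: refs=H, marked=C E H I
Mark J: refs=null H B, marked=C E H I J
Mark G: refs=null D G, marked=C E G H I J
Mark F: refs=B, marked=C E F G H I J
Mark B: refs=J null C, marked=B C E F G H I J
Mark D: refs=J, marked=B C D E F G H I J
Unmarked (collected): A

Answer: 0 1 1 1 1 1 1 1 1 1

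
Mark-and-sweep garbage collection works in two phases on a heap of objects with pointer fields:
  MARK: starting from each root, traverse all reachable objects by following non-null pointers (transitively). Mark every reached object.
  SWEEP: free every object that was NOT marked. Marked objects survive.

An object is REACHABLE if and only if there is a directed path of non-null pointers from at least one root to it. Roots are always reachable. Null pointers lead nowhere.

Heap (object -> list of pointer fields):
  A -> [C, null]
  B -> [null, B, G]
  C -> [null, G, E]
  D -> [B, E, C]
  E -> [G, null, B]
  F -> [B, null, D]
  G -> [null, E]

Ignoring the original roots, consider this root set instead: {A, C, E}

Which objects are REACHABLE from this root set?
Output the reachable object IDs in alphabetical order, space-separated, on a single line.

Roots: A C E
Mark A: refs=C null, marked=A
Mark C: refs=null G E, marked=A C
Mark E: refs=G null B, marked=A C E
Mark G: refs=null E, marked=A C E G
Mark B: refs=null B G, marked=A B C E G
Unmarked (collected): D F

Answer: A B C E G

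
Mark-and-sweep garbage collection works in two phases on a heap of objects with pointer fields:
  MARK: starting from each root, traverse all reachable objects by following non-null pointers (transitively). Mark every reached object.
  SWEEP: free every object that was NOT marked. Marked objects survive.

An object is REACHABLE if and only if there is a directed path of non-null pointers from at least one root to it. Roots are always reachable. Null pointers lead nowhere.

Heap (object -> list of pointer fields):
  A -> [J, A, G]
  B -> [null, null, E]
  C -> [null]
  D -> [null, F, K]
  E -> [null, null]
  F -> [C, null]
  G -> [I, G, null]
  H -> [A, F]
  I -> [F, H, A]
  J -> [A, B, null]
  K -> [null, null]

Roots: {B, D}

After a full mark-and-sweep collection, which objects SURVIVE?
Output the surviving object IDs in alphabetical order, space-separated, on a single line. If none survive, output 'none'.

Roots: B D
Mark B: refs=null null E, marked=B
Mark D: refs=null F K, marked=B D
Mark E: refs=null null, marked=B D E
Mark F: refs=C null, marked=B D E F
Mark K: refs=null null, marked=B D E F K
Mark C: refs=null, marked=B C D E F K
Unmarked (collected): A G H I J

Answer: B C D E F K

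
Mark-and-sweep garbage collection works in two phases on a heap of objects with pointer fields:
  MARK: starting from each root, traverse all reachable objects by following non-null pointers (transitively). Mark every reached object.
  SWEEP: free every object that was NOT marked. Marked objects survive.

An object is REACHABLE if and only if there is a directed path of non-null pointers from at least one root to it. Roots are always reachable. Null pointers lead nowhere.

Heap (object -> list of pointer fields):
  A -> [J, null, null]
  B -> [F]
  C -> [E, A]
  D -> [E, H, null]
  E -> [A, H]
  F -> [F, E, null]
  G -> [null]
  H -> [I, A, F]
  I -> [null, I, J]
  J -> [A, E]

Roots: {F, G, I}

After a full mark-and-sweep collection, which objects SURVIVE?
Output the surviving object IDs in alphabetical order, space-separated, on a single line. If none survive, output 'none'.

Roots: F G I
Mark F: refs=F E null, marked=F
Mark G: refs=null, marked=F G
Mark I: refs=null I J, marked=F G I
Mark E: refs=A H, marked=E F G I
Mark J: refs=A E, marked=E F G I J
Mark A: refs=J null null, marked=A E F G I J
Mark H: refs=I A F, marked=A E F G H I J
Unmarked (collected): B C D

Answer: A E F G H I J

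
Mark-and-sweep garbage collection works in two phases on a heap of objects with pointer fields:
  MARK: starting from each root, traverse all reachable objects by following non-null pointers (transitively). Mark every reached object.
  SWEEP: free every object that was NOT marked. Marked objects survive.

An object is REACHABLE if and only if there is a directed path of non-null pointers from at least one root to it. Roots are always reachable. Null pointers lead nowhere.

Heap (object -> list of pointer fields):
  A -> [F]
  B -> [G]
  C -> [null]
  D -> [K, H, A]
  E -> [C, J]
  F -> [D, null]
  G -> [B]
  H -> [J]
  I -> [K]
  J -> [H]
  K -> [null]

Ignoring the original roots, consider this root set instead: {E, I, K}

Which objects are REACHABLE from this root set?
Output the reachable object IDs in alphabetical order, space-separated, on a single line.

Roots: E I K
Mark E: refs=C J, marked=E
Mark I: refs=K, marked=E I
Mark K: refs=null, marked=E I K
Mark C: refs=null, marked=C E I K
Mark J: refs=H, marked=C E I J K
Mark H: refs=J, marked=C E H I J K
Unmarked (collected): A B D F G

Answer: C E H I J K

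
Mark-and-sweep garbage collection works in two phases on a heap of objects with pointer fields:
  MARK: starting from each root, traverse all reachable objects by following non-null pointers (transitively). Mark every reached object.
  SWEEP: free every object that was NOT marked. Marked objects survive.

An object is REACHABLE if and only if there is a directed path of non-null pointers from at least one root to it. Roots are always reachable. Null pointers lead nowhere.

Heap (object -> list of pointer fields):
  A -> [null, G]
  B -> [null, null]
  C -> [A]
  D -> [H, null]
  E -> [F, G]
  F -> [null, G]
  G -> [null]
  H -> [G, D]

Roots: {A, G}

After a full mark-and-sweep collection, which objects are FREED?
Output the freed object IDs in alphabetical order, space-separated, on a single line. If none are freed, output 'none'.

Roots: A G
Mark A: refs=null G, marked=A
Mark G: refs=null, marked=A G
Unmarked (collected): B C D E F H

Answer: B C D E F H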